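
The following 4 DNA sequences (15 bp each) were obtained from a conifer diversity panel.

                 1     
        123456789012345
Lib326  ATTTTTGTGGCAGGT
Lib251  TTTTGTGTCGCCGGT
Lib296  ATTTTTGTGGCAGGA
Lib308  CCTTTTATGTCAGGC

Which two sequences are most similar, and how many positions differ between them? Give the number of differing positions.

1

Pairwise Hamming distances:
  Lib326 vs Lib251: 4
  Lib326 vs Lib296: 1
  Lib326 vs Lib308: 5
  Lib251 vs Lib296: 5
  Lib251 vs Lib308: 8
  Lib296 vs Lib308: 5
The smallest is 1, between Lib326 and Lib296.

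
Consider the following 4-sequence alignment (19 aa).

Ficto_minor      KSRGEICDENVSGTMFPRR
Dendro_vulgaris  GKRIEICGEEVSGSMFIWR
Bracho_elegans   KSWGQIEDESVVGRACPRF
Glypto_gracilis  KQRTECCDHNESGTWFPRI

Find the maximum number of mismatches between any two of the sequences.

15

Pairwise Hamming distances:
  Ficto_minor vs Dendro_vulgaris: 8
  Ficto_minor vs Bracho_elegans: 9
  Ficto_minor vs Glypto_gracilis: 7
  Dendro_vulgaris vs Bracho_elegans: 15
  Dendro_vulgaris vs Glypto_gracilis: 13
  Bracho_elegans vs Glypto_gracilis: 14
The largest is 15, between Dendro_vulgaris and Bracho_elegans.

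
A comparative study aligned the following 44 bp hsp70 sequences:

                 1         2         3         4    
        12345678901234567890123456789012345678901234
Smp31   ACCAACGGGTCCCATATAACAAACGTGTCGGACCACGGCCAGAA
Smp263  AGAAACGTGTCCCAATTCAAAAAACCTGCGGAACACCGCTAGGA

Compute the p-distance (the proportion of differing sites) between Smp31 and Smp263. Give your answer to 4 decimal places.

0.3636

Mismatches occur at site 2 (C→G), site 3 (C→A), site 8 (G→T), site 15 (T→A), site 16 (A→T), site 18 (A→C), site 20 (C→A), site 24 (C→A), site 25 (G→C), site 26 (T→C), site 27 (G→T), site 28 (T→G), site 33 (C→A), site 37 (G→C), site 40 (C→T), site 43 (A→G).
There are 16 differences over 44 sites, so p = 16/44 = 0.3636.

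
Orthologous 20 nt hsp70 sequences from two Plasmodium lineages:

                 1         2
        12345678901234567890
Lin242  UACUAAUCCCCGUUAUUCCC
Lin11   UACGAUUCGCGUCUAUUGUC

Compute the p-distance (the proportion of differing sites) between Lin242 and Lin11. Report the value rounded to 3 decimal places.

0.400

The sequences differ at positions 4 (U/G), 6 (A/U), 9 (C/G), 11 (C/G), 12 (G/U), 13 (U/C), 18 (C/G), 19 (C/U).
There are 8 differences over 20 sites, so p = 8/20 = 0.400.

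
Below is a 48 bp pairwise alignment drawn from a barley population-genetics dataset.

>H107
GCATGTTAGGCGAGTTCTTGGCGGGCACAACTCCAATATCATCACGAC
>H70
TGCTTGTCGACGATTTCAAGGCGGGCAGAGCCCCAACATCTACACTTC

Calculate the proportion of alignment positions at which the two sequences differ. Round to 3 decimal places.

Mismatches occur at site 1 (G/T), site 2 (C/G), site 3 (A/C), site 5 (G/T), site 6 (T/G), site 8 (A/C), site 10 (G/A), site 14 (G/T), site 18 (T/A), site 19 (T/A), site 28 (C/G), site 30 (A/G), site 32 (T/C), site 37 (T/C), site 41 (A/T), site 42 (T/A), site 46 (G/T), site 47 (A/T).
There are 18 differences over 48 sites, so p = 18/48 = 0.375.

0.375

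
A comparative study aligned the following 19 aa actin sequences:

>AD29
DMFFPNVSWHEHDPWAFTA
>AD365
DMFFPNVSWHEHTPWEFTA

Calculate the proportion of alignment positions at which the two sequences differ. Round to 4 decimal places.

0.1053

Mismatches occur at site 13 (D→T), site 16 (A→E).
There are 2 differences over 19 sites, so p = 2/19 = 0.1053.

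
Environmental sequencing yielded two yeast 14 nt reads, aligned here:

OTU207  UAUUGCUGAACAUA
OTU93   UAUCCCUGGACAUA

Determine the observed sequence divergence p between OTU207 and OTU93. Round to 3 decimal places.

0.214

Mismatches occur at site 4 (U→C), site 5 (G→C), site 9 (A→G).
There are 3 differences over 14 sites, so p = 3/14 = 0.214.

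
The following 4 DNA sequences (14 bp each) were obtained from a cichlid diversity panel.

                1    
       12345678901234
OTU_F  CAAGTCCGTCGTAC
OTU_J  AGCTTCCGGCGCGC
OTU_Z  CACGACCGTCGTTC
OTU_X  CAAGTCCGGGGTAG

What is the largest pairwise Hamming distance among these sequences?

Pairwise Hamming distances:
  OTU_F vs OTU_J: 7
  OTU_F vs OTU_Z: 3
  OTU_F vs OTU_X: 3
  OTU_J vs OTU_Z: 7
  OTU_J vs OTU_X: 8
  OTU_Z vs OTU_X: 6
The largest is 8, between OTU_J and OTU_X.

8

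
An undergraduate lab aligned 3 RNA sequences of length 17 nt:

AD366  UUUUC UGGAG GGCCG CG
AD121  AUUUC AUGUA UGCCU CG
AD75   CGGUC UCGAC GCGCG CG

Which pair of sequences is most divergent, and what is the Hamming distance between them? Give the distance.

Pairwise Hamming distances:
  AD366 vs AD121: 7
  AD366 vs AD75: 7
  AD121 vs AD75: 11
The largest is 11, between AD121 and AD75.

11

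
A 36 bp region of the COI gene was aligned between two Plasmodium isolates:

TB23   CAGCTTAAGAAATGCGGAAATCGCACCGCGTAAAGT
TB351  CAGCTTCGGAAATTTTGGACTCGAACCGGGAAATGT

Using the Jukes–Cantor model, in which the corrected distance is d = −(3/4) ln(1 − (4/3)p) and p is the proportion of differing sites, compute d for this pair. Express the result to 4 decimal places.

Differing sites — 7:A/C; 8:A/G; 14:G/T; 15:C/T; 16:G/T; 18:A/G; 20:A/C; 24:C/A; 29:C/G; 31:T/A; 34:A/T.
p = 11/36 = 0.305556.
d = −0.75 · ln(1 − (4/3)·0.305556) = −0.75 · ln(0.592592) = −0.75 · (-0.523249) = 0.3924.

0.3924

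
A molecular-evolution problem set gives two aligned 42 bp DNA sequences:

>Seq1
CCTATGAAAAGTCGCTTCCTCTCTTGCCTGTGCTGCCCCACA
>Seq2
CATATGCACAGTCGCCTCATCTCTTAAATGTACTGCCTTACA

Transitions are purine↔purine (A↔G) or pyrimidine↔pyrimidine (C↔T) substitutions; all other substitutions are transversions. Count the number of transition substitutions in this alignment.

5

The sequences differ at positions 2 (C/A, transversion), 7 (A/C, transversion), 9 (A/C, transversion), 16 (T/C, transition), 19 (C/A, transversion), 26 (G/A, transition), 27 (C/A, transversion), 28 (C/A, transversion), 32 (G/A, transition), 38 (C/T, transition), 39 (C/T, transition).
Of the 11 differences, 5 transitions and 6 transversions, so the answer is 5.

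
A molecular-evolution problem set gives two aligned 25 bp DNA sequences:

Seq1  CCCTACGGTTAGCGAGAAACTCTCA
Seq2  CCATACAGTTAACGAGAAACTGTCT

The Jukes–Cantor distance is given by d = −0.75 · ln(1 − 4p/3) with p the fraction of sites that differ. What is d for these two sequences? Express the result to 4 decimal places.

Differing sites — 3:C/A; 7:G/A; 12:G/A; 22:C/G; 25:A/T.
p = 5/25 = 0.200000.
d = −0.75 · ln(1 − (4/3)·0.200000) = −0.75 · ln(0.733333) = −0.75 · (-0.310155) = 0.2326.

0.2326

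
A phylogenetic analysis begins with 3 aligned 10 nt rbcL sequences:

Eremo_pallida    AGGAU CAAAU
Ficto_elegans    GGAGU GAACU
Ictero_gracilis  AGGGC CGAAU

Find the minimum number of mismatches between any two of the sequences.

Pairwise Hamming distances:
  Eremo_pallida vs Ficto_elegans: 5
  Eremo_pallida vs Ictero_gracilis: 3
  Ficto_elegans vs Ictero_gracilis: 6
The smallest is 3, between Eremo_pallida and Ictero_gracilis.

3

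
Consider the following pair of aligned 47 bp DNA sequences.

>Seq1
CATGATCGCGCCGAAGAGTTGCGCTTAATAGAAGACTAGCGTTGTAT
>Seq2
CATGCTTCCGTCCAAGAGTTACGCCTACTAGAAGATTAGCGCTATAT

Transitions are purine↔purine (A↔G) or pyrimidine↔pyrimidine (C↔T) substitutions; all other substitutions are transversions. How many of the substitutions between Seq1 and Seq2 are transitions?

7

The sequences differ at positions 5 (A/C, transversion), 7 (C/T, transition), 8 (G/C, transversion), 11 (C/T, transition), 13 (G/C, transversion), 21 (G/A, transition), 25 (T/C, transition), 28 (A/C, transversion), 36 (C/T, transition), 42 (T/C, transition), 44 (G/A, transition).
Of the 11 differences, 7 transitions and 4 transversions, so the answer is 7.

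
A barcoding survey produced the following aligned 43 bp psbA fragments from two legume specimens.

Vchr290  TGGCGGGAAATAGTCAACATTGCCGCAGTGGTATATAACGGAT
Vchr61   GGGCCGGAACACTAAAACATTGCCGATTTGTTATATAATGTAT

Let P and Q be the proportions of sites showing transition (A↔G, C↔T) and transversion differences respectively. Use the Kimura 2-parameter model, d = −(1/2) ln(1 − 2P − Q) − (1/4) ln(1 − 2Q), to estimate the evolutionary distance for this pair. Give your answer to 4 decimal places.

The sequences differ at positions 1 (T/G, transversion), 5 (G/C, transversion), 10 (A/C, transversion), 11 (T/A, transversion), 12 (A/C, transversion), 13 (G/T, transversion), 14 (T/A, transversion), 15 (C/A, transversion), 26 (C/A, transversion), 27 (A/T, transversion), 28 (G/T, transversion), 31 (G/T, transversion), 39 (C/T, transition), 41 (G/T, transversion).
Of the 14 differences, 1 transition and 13 transversions over 43 sites: P = 1/43 = 0.023256, Q = 13/43 = 0.302326.
d = −0.5·ln(0.651162) − 0.25·ln(0.395348) = −0.5·(-0.428997) − 0.25·(-0.927989) = 0.4465.

0.4465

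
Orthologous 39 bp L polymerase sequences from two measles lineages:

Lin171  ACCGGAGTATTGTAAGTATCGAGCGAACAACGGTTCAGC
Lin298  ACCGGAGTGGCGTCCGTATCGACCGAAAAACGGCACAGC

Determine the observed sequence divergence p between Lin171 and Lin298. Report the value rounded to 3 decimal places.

Mismatches occur at site 9 (A↔G), site 10 (T↔G), site 11 (T↔C), site 14 (A↔C), site 15 (A↔C), site 23 (G↔C), site 28 (C↔A), site 34 (T↔C), site 35 (T↔A).
There are 9 differences over 39 sites, so p = 9/39 = 0.231.

0.231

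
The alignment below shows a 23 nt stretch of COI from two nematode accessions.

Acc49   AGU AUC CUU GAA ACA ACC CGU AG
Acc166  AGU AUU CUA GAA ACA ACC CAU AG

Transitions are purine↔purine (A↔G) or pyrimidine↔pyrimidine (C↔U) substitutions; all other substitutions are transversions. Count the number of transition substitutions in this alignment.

2

Mismatches occur at site 6 (C→U, transition), site 9 (U→A, transversion), site 20 (G→A, transition).
Of the 3 differences, 2 transitions and 1 transversion, so the answer is 2.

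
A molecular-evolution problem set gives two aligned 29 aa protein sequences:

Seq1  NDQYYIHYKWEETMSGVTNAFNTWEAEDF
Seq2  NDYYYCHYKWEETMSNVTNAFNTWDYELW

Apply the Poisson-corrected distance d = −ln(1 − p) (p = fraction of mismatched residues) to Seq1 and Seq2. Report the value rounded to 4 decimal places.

0.2763

The sequences differ at positions 3 (Q/Y), 6 (I/C), 16 (G/N), 25 (E/D), 26 (A/Y), 28 (D/L), 29 (F/W).
p = 7/29 = 0.241379.
d = −ln(1 − 0.241379) = −ln(0.758621) = 0.2763.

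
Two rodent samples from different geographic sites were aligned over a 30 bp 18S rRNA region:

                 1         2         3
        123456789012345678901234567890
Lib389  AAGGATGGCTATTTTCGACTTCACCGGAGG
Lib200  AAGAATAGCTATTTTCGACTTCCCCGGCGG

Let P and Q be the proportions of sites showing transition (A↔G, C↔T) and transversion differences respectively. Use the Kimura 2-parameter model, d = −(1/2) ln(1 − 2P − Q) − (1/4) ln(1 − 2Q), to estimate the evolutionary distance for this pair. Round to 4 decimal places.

0.1473

Mismatches occur at site 4 (G→A, transition), site 7 (G→A, transition), site 23 (A→C, transversion), site 28 (A→C, transversion).
Of the 4 differences, 2 transitions and 2 transversions over 30 sites: P = 2/30 = 0.066667, Q = 2/30 = 0.066667.
d = −0.5·ln(0.799999) − 0.25·ln(0.866666) = −0.5·(-0.223145) − 0.25·(-0.143102) = 0.1473.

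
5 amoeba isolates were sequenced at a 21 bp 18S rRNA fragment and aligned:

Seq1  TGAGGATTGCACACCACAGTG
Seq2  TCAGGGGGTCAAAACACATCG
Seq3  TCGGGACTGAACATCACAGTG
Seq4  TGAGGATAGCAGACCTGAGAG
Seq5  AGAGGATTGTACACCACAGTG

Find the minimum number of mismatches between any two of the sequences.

Pairwise Hamming distances:
  Seq1 vs Seq2: 9
  Seq1 vs Seq3: 5
  Seq1 vs Seq4: 5
  Seq1 vs Seq5: 2
  Seq2 vs Seq3: 10
  Seq2 vs Seq4: 11
  Seq2 vs Seq5: 11
  Seq3 vs Seq4: 10
  Seq3 vs Seq5: 6
  Seq4 vs Seq5: 7
The smallest is 2, between Seq1 and Seq5.

2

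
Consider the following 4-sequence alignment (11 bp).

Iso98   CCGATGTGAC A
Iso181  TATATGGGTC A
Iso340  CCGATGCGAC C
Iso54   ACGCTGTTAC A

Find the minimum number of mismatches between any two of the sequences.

Pairwise Hamming distances:
  Iso98 vs Iso181: 5
  Iso98 vs Iso340: 2
  Iso98 vs Iso54: 3
  Iso181 vs Iso340: 6
  Iso181 vs Iso54: 7
  Iso340 vs Iso54: 5
The smallest is 2, between Iso98 and Iso340.

2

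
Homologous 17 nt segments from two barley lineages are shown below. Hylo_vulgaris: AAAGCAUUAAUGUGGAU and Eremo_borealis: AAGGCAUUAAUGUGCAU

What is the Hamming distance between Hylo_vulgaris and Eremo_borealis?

Differing sites — 3:A/G; 15:G/C.
That gives 2 mismatches out of 17 aligned sites, so the Hamming distance is 2.

2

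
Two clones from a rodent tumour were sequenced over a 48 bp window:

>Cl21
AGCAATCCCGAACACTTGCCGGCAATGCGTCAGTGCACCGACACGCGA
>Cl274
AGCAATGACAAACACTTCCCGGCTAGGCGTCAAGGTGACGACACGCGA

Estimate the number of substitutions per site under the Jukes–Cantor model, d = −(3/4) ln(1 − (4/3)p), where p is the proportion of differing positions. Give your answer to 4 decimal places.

0.2735

The sequences differ at positions 7 (C/G), 8 (C/A), 10 (G/A), 18 (G/C), 24 (A/T), 26 (T/G), 33 (G/A), 34 (T/G), 36 (C/T), 37 (A/G), 38 (C/A).
p = 11/48 = 0.229167.
d = −0.75 · ln(1 − (4/3)·0.229167) = −0.75 · ln(0.694444) = −0.75 · (-0.364644) = 0.2735.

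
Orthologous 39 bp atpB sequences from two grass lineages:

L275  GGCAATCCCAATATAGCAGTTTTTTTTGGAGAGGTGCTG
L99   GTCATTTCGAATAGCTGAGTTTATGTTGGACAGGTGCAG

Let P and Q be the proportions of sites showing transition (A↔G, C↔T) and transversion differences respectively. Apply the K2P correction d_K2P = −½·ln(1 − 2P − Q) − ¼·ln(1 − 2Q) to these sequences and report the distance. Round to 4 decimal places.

The sequences differ at positions 2 (G/T, transversion), 5 (A/T, transversion), 7 (C/T, transition), 9 (C/G, transversion), 14 (T/G, transversion), 15 (A/C, transversion), 16 (G/T, transversion), 17 (C/G, transversion), 23 (T/A, transversion), 25 (T/G, transversion), 31 (G/C, transversion), 38 (T/A, transversion).
Of the 12 differences, 1 transition and 11 transversions over 39 sites: P = 1/39 = 0.025641, Q = 11/39 = 0.282051.
d = −0.5·ln(0.666667) − 0.25·ln(0.435898) = −0.5·(-0.405465) − 0.25·(-0.830347) = 0.4103.

0.4103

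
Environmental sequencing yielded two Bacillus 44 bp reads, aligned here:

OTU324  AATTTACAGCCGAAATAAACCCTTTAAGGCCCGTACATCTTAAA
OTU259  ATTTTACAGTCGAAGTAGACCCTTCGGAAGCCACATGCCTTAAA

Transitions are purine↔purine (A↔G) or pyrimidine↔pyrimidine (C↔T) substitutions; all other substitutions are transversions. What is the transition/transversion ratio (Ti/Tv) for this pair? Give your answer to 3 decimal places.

Mismatches occur at site 2 (A↔T, transversion), site 10 (C↔T, transition), site 15 (A↔G, transition), site 18 (A↔G, transition), site 25 (T↔C, transition), site 26 (A↔G, transition), site 27 (A↔G, transition), site 28 (G↔A, transition), site 29 (G↔A, transition), site 30 (C↔G, transversion), site 33 (G↔A, transition), site 34 (T↔C, transition), site 36 (C↔T, transition), site 37 (A↔G, transition), site 38 (T↔C, transition).
Of the 15 differences, 13 transitions and 2 transversions, so Ti/Tv = 13/2 = 6.500.

6.500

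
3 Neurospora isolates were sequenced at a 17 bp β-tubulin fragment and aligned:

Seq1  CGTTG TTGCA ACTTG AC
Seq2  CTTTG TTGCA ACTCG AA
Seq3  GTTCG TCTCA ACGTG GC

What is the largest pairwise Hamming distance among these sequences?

Pairwise Hamming distances:
  Seq1 vs Seq2: 3
  Seq1 vs Seq3: 7
  Seq2 vs Seq3: 8
The largest is 8, between Seq2 and Seq3.

8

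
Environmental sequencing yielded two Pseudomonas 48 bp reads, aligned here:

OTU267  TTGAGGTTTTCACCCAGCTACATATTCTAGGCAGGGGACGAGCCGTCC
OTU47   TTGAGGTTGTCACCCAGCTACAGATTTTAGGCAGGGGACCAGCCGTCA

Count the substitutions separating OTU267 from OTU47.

5

The sequences differ at positions 9 (T/G), 23 (T/G), 27 (C/T), 40 (G/C), 48 (C/A).
That gives 5 mismatches out of 48 aligned sites, so the Hamming distance is 5.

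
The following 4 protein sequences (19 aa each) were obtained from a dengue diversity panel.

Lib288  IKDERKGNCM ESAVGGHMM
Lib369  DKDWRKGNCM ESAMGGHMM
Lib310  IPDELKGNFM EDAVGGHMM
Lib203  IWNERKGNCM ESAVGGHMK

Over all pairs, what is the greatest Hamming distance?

7

Pairwise Hamming distances:
  Lib288 vs Lib369: 3
  Lib288 vs Lib310: 4
  Lib288 vs Lib203: 3
  Lib369 vs Lib310: 7
  Lib369 vs Lib203: 6
  Lib310 vs Lib203: 6
The largest is 7, between Lib369 and Lib310.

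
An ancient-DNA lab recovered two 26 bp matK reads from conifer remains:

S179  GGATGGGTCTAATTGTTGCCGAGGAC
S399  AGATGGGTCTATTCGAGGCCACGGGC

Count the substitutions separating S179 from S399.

The sequences differ at positions 1 (G/A), 12 (A/T), 14 (T/C), 16 (T/A), 17 (T/G), 21 (G/A), 22 (A/C), 25 (A/G).
That gives 8 mismatches out of 26 aligned sites, so the Hamming distance is 8.

8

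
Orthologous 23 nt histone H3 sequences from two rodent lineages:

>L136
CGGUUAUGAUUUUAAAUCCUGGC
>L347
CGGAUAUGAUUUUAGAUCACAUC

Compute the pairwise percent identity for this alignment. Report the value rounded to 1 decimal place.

The sequences differ at positions 4 (U/A), 15 (A/G), 19 (C/A), 20 (U/C), 21 (G/A), 22 (G/U).
17 of the 23 sites match, so the percent identity is 17/23 × 100 = 73.9%.

73.9%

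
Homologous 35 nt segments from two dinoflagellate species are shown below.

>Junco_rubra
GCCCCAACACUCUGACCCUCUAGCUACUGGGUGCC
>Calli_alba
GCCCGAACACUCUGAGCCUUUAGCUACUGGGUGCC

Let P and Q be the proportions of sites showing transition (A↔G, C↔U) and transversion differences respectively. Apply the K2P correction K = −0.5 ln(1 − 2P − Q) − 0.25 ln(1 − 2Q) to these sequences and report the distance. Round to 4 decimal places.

0.0910

Mismatches occur at site 5 (C↔G, transversion), site 16 (C↔G, transversion), site 20 (C↔U, transition).
Of the 3 differences, 1 transition and 2 transversions over 35 sites: P = 1/35 = 0.028571, Q = 2/35 = 0.057143.
d = −0.5·ln(0.885715) − 0.25·ln(0.885714) = −0.5·(-0.121360) − 0.25·(-0.121361) = 0.0910.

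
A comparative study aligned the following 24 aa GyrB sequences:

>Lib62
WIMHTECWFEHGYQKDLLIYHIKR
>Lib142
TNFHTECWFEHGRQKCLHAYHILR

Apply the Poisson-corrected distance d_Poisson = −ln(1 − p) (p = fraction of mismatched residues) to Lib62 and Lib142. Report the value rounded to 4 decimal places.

0.4055

Differing sites — 1:W/T; 2:I/N; 3:M/F; 13:Y/R; 16:D/C; 18:L/H; 19:I/A; 23:K/L.
p = 8/24 = 0.333333.
d = −ln(1 − 0.333333) = −ln(0.666667) = 0.4055.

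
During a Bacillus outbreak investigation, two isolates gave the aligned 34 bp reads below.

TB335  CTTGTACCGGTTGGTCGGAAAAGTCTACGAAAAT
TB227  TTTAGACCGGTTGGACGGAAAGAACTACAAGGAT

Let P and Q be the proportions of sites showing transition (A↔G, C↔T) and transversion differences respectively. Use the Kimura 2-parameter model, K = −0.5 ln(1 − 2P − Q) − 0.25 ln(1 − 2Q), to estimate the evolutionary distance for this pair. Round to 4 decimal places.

Differing sites — 1:C/T (Ti); 4:G/A (Ti); 5:T/G (Tv); 15:T/A (Tv); 22:A/G (Ti); 23:G/A (Ti); 24:T/A (Tv); 29:G/A (Ti); 31:A/G (Ti); 32:A/G (Ti).
Of the 10 differences, 7 transitions and 3 transversions over 34 sites: P = 7/34 = 0.205882, Q = 3/34 = 0.088235.
d = −0.5·ln(0.500001) − 0.25·ln(0.823530) = −0.5·(-0.693145) − 0.25·(-0.194155) = 0.3951.

0.3951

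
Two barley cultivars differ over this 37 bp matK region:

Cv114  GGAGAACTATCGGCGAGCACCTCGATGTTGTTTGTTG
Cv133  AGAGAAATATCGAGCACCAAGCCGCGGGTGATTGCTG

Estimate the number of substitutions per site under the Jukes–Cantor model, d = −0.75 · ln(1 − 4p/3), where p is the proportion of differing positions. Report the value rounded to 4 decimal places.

The sequences differ at positions 1 (G/A), 7 (C/A), 13 (G/A), 14 (C/G), 15 (G/C), 17 (G/C), 20 (C/A), 21 (C/G), 22 (T/C), 25 (A/C), 26 (T/G), 28 (T/G), 31 (T/A), 35 (T/C).
p = 14/37 = 0.378378.
d = −0.75 · ln(1 − (4/3)·0.378378) = −0.75 · ln(0.495496) = −0.75 · (-0.702196) = 0.5266.

0.5266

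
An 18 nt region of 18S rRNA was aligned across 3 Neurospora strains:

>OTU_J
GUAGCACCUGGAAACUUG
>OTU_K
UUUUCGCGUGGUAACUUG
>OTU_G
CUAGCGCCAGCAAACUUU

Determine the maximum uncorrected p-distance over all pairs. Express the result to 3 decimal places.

Pairwise Hamming distances:
  OTU_J vs OTU_K: 6
  OTU_J vs OTU_G: 5
  OTU_K vs OTU_G: 8
The largest is 8 mismatches, between OTU_K and OTU_G; p = 8/18 = 0.444.

0.444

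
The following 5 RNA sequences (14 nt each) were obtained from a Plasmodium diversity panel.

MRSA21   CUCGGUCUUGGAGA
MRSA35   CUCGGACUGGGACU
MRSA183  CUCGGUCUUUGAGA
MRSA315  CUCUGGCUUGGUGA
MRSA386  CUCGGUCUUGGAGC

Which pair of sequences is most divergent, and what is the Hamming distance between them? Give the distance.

Pairwise Hamming distances:
  MRSA21 vs MRSA35: 4
  MRSA21 vs MRSA183: 1
  MRSA21 vs MRSA315: 3
  MRSA21 vs MRSA386: 1
  MRSA35 vs MRSA183: 5
  MRSA35 vs MRSA315: 6
  MRSA35 vs MRSA386: 4
  MRSA183 vs MRSA315: 4
  MRSA183 vs MRSA386: 2
  MRSA315 vs MRSA386: 4
The largest is 6, between MRSA35 and MRSA315.

6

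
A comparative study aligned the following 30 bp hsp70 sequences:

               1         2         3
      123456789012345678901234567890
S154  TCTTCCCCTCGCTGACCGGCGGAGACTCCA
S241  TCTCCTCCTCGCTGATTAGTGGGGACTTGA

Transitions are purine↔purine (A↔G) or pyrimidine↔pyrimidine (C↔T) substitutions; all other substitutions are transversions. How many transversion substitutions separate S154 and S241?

1

The sequences differ at positions 4 (T/C, transition), 6 (C/T, transition), 16 (C/T, transition), 17 (C/T, transition), 18 (G/A, transition), 20 (C/T, transition), 23 (A/G, transition), 28 (C/T, transition), 29 (C/G, transversion).
Of the 9 differences, 8 transitions and 1 transversion, so the answer is 1.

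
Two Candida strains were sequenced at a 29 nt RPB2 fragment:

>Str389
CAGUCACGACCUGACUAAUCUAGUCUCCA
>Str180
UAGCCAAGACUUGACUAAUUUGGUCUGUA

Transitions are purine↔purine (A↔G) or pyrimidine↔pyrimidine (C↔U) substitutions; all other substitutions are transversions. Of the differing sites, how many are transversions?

Differing sites — 1:C/U (Ti); 4:U/C (Ti); 7:C/A (Tv); 11:C/U (Ti); 20:C/U (Ti); 22:A/G (Ti); 27:C/G (Tv); 28:C/U (Ti).
Of the 8 differences, 6 transitions and 2 transversions, so the answer is 2.

2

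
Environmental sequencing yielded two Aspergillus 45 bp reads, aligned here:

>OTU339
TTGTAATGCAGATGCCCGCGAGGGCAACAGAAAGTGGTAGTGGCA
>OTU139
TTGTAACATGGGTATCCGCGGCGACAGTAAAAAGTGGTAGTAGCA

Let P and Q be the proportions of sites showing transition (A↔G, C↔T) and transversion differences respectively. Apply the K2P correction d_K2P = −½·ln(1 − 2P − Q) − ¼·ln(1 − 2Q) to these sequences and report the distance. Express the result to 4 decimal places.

0.4695

Differing sites — 7:T/C (Ti); 8:G/A (Ti); 9:C/T (Ti); 10:A/G (Ti); 12:A/G (Ti); 14:G/A (Ti); 15:C/T (Ti); 21:A/G (Ti); 22:G/C (Tv); 24:G/A (Ti); 27:A/G (Ti); 28:C/T (Ti); 30:G/A (Ti); 42:G/A (Ti).
Of the 14 differences, 13 transitions and 1 transversion over 45 sites: P = 13/45 = 0.288889, Q = 1/45 = 0.022222.
d = −0.5·ln(0.400000) − 0.25·ln(0.955556) = −0.5·(-0.916291) − 0.25·(-0.045462) = 0.4695.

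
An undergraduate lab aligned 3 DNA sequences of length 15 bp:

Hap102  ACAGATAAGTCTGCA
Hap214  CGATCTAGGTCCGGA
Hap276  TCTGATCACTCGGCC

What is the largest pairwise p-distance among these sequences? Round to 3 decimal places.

Pairwise Hamming distances:
  Hap102 vs Hap214: 7
  Hap102 vs Hap276: 6
  Hap214 vs Hap276: 11
The largest is 11 mismatches, between Hap214 and Hap276; p = 11/15 = 0.733.

0.733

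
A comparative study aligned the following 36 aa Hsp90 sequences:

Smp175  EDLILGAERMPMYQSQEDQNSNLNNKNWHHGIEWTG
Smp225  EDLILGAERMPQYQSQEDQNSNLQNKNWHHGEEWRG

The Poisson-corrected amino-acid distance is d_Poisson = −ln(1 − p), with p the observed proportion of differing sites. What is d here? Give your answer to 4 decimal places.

0.1178

The sequences differ at positions 12 (M/Q), 24 (N/Q), 32 (I/E), 35 (T/R).
p = 4/36 = 0.111111.
d = −ln(1 − 0.111111) = −ln(0.888889) = 0.1178.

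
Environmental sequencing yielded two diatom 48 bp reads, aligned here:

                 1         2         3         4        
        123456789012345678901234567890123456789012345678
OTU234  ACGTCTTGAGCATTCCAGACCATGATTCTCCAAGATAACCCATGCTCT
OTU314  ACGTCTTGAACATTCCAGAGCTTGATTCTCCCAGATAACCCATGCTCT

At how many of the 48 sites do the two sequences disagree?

Mismatches occur at site 10 (G↔A), site 20 (C↔G), site 22 (A↔T), site 32 (A↔C).
That gives 4 mismatches out of 48 aligned sites, so the Hamming distance is 4.

4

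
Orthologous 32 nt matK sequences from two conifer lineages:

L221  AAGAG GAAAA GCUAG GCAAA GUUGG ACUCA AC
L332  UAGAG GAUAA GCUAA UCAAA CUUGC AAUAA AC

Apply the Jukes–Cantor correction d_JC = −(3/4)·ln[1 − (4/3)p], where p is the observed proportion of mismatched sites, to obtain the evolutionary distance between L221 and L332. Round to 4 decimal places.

Mismatches occur at site 1 (A↔U), site 8 (A↔U), site 15 (G↔A), site 16 (G↔U), site 21 (G↔C), site 25 (G↔C), site 27 (C↔A), site 29 (C↔A).
p = 8/32 = 0.250000.
d = −0.75 · ln(1 − (4/3)·0.250000) = −0.75 · ln(0.666667) = −0.75 · (-0.405465) = 0.3041.

0.3041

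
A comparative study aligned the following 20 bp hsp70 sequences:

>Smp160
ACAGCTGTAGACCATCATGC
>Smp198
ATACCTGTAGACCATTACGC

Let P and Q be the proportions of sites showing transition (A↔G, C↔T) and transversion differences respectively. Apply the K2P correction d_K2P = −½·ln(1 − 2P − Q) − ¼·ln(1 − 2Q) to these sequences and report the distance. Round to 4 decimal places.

0.2417

The sequences differ at positions 2 (C/T, transition), 4 (G/C, transversion), 16 (C/T, transition), 18 (T/C, transition).
Of the 4 differences, 3 transitions and 1 transversion over 20 sites: P = 3/20 = 0.150000, Q = 1/20 = 0.050000.
d = −0.5·ln(0.650000) − 0.25·ln(0.900000) = −0.5·(-0.430783) − 0.25·(-0.105361) = 0.2417.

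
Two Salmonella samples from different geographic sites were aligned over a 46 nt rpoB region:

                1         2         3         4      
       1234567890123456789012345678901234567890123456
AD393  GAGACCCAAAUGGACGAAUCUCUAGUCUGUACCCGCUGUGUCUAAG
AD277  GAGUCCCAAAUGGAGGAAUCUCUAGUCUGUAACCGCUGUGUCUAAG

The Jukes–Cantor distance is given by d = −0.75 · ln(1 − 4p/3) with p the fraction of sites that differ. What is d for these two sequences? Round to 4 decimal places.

The sequences differ at positions 4 (A/U), 15 (C/G), 32 (C/A).
p = 3/46 = 0.065217.
d = −0.75 · ln(1 − (4/3)·0.065217) = −0.75 · ln(0.913044) = −0.75 · (-0.090971) = 0.0682.

0.0682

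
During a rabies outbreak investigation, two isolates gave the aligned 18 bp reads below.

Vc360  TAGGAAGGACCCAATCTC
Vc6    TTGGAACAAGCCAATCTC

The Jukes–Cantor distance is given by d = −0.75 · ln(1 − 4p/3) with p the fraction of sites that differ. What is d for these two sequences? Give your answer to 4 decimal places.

0.2635

Differing sites — 2:A/T; 7:G/C; 8:G/A; 10:C/G.
p = 4/18 = 0.222222.
d = −0.75 · ln(1 − (4/3)·0.222222) = −0.75 · ln(0.703704) = −0.75 · (-0.351397) = 0.2635.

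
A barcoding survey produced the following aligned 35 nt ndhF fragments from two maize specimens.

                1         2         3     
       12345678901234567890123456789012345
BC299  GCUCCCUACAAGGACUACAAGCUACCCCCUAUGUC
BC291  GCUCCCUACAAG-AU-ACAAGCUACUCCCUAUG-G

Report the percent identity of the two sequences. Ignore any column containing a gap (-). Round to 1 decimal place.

90.6%

Excluding the 3 gap columns leaves 32 comparable sites.
Mismatches occur at site 15 (C↔U), site 26 (C↔U), site 35 (C↔G).
29 of the 32 comparable sites match, so the percent identity is 29/32 × 100 = 90.6%.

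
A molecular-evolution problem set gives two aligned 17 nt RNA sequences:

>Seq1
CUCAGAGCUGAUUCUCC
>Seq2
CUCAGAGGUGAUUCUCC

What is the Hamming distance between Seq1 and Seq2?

1

The sequences differ at position 8 (C/G).
That gives 1 mismatch out of 17 aligned sites, so the Hamming distance is 1.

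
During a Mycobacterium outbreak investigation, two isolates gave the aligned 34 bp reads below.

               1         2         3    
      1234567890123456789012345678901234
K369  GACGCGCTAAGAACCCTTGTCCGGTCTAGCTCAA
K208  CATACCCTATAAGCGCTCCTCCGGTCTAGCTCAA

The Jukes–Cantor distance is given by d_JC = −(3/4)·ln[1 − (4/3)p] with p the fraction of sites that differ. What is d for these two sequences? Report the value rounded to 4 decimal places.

The sequences differ at positions 1 (G/C), 3 (C/T), 4 (G/A), 6 (G/C), 10 (A/T), 11 (G/A), 13 (A/G), 15 (C/G), 18 (T/C), 19 (G/C).
p = 10/34 = 0.294118.
d = −0.75 · ln(1 − (4/3)·0.294118) = −0.75 · ln(0.607843) = −0.75 · (-0.497839) = 0.3734.

0.3734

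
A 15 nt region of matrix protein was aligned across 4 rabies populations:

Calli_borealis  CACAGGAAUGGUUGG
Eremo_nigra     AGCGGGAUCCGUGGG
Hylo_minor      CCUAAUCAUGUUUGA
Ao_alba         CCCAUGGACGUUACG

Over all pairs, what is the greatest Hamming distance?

13

Pairwise Hamming distances:
  Calli_borealis vs Eremo_nigra: 7
  Calli_borealis vs Hylo_minor: 7
  Calli_borealis vs Ao_alba: 7
  Eremo_nigra vs Hylo_minor: 13
  Eremo_nigra vs Ao_alba: 10
  Hylo_minor vs Ao_alba: 8
The largest is 13, between Eremo_nigra and Hylo_minor.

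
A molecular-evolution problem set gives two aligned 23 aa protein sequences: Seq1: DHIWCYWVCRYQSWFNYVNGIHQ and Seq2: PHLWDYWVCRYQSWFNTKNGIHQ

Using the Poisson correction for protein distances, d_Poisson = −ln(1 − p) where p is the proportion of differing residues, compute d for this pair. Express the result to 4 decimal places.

The sequences differ at positions 1 (D/P), 3 (I/L), 5 (C/D), 17 (Y/T), 18 (V/K).
p = 5/23 = 0.217391.
d = −ln(1 − 0.217391) = −ln(0.782609) = 0.2451.

0.2451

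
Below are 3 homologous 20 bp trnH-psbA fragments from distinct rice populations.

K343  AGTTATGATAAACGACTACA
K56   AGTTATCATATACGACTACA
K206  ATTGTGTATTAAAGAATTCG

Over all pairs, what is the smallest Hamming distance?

2

Pairwise Hamming distances:
  K343 vs K56: 2
  K343 vs K206: 10
  K56 vs K206: 11
The smallest is 2, between K343 and K56.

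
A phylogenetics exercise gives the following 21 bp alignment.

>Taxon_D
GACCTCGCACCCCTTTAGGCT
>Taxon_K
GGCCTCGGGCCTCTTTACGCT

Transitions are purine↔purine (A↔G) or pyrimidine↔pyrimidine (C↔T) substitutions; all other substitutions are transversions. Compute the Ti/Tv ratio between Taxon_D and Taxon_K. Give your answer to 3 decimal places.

Differing sites — 2:A/G (Ti); 8:C/G (Tv); 9:A/G (Ti); 12:C/T (Ti); 18:G/C (Tv).
Of the 5 differences, 3 transitions and 2 transversions, so Ti/Tv = 3/2 = 1.500.

1.500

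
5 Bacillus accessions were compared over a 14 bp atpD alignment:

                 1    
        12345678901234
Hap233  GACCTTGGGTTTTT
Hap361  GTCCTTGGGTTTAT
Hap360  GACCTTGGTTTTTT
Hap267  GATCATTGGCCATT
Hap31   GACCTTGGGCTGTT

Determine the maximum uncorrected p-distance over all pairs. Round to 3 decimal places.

0.571

Pairwise Hamming distances:
  Hap233 vs Hap361: 2
  Hap233 vs Hap360: 1
  Hap233 vs Hap267: 6
  Hap233 vs Hap31: 2
  Hap361 vs Hap360: 3
  Hap361 vs Hap267: 8
  Hap361 vs Hap31: 4
  Hap360 vs Hap267: 7
  Hap360 vs Hap31: 3
  Hap267 vs Hap31: 5
The largest is 8 mismatches, between Hap361 and Hap267; p = 8/14 = 0.571.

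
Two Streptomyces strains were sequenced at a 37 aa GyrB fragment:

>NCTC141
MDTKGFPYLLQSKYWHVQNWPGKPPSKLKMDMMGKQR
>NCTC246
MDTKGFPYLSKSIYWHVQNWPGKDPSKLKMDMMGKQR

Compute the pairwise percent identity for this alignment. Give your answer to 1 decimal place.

89.2%

Mismatches occur at site 10 (L/S), site 11 (Q/K), site 13 (K/I), site 24 (P/D).
33 of the 37 sites match, so the percent identity is 33/37 × 100 = 89.2%.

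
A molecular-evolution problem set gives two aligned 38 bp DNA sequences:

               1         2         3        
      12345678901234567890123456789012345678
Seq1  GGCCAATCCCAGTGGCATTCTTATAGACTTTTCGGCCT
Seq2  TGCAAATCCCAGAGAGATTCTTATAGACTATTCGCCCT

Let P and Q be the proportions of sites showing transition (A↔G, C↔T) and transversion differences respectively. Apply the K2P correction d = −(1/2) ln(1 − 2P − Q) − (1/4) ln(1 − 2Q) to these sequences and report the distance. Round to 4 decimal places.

Differing sites — 1:G/T (Tv); 4:C/A (Tv); 13:T/A (Tv); 15:G/A (Ti); 16:C/G (Tv); 30:T/A (Tv); 35:G/C (Tv).
Of the 7 differences, 1 transition and 6 transversions over 38 sites: P = 1/38 = 0.026316, Q = 6/38 = 0.157895.
d = −0.5·ln(0.789473) − 0.25·ln(0.684210) = −0.5·(-0.236390) − 0.25·(-0.379490) = 0.2131.

0.2131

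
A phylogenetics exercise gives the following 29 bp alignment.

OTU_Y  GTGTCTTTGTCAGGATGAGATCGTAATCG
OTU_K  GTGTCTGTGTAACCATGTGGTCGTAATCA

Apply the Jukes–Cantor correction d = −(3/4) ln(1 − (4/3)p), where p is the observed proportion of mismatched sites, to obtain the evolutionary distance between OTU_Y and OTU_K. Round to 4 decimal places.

0.2913

Mismatches occur at site 7 (T↔G), site 11 (C↔A), site 13 (G↔C), site 14 (G↔C), site 18 (A↔T), site 20 (A↔G), site 29 (G↔A).
p = 7/29 = 0.241379.
d = −0.75 · ln(1 − (4/3)·0.241379) = −0.75 · ln(0.678161) = −0.75 · (-0.388371) = 0.2913.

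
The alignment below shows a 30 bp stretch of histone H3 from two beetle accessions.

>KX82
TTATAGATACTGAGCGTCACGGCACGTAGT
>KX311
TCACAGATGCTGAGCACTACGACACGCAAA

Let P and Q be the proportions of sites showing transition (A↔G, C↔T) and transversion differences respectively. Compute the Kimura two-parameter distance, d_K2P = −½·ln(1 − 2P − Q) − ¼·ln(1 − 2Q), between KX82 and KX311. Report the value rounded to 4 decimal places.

0.5189

Differing sites — 2:T/C (Ti); 4:T/C (Ti); 9:A/G (Ti); 16:G/A (Ti); 17:T/C (Ti); 18:C/T (Ti); 22:G/A (Ti); 27:T/C (Ti); 29:G/A (Ti); 30:T/A (Tv).
Of the 10 differences, 9 transitions and 1 transversion over 30 sites: P = 9/30 = 0.300000, Q = 1/30 = 0.033333.
d = −0.5·ln(0.366667) − 0.25·ln(0.933334) = −0.5·(-1.003301) − 0.25·(-0.068992) = 0.5189.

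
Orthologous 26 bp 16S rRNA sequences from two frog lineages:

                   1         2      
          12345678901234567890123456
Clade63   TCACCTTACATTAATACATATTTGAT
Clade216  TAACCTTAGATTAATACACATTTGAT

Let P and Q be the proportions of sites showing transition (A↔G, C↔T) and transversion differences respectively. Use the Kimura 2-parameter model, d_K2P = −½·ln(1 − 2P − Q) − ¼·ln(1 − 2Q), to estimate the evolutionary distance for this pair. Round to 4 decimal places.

0.1253

Mismatches occur at site 2 (C/A, transversion), site 9 (C/G, transversion), site 19 (T/C, transition).
Of the 3 differences, 1 transition and 2 transversions over 26 sites: P = 1/26 = 0.038462, Q = 2/26 = 0.076923.
d = −0.5·ln(0.846153) − 0.25·ln(0.846154) = −0.5·(-0.167055) − 0.25·(-0.167054) = 0.1253.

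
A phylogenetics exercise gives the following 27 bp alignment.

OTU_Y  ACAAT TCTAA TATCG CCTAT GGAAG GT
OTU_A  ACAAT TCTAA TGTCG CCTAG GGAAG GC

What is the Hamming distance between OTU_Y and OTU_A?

3

Mismatches occur at site 12 (A/G), site 20 (T/G), site 27 (T/C).
That gives 3 mismatches out of 27 aligned sites, so the Hamming distance is 3.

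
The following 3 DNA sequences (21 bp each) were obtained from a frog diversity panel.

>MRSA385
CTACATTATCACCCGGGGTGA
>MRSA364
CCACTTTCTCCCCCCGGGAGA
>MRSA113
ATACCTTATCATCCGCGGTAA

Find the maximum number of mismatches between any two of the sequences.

10

Pairwise Hamming distances:
  MRSA385 vs MRSA364: 6
  MRSA385 vs MRSA113: 5
  MRSA364 vs MRSA113: 10
The largest is 10, between MRSA364 and MRSA113.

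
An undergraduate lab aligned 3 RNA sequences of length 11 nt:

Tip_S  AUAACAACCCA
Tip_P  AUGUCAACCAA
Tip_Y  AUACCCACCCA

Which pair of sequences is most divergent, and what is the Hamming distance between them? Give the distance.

4

Pairwise Hamming distances:
  Tip_S vs Tip_P: 3
  Tip_S vs Tip_Y: 2
  Tip_P vs Tip_Y: 4
The largest is 4, between Tip_P and Tip_Y.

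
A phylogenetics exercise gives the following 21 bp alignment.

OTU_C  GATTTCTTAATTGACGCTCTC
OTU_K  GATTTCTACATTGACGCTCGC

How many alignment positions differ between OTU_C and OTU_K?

The sequences differ at positions 8 (T/A), 9 (A/C), 20 (T/G).
That gives 3 mismatches out of 21 aligned sites, so the Hamming distance is 3.

3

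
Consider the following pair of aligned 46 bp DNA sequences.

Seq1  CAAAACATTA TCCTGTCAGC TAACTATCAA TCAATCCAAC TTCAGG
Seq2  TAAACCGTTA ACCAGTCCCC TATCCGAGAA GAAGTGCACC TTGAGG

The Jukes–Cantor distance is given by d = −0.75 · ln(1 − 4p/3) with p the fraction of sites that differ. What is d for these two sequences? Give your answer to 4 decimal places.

0.5532

Mismatches occur at site 1 (C→T), site 5 (A→C), site 7 (A→G), site 11 (T→A), site 14 (T→A), site 18 (A→C), site 19 (G→C), site 23 (A→T), site 25 (T→C), site 26 (A→G), site 27 (T→A), site 28 (C→G), site 31 (T→G), site 32 (C→A), site 34 (A→G), site 36 (C→G), site 39 (A→C), site 43 (C→G).
p = 18/46 = 0.391304.
d = −0.75 · ln(1 − (4/3)·0.391304) = −0.75 · ln(0.478261) = −0.75 · (-0.737599) = 0.5532.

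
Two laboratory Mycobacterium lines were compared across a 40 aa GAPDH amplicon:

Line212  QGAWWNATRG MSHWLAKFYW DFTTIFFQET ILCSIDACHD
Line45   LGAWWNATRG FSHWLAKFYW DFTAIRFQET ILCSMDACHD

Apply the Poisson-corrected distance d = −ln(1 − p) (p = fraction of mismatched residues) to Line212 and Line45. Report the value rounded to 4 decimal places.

Mismatches occur at site 1 (Q↔L), site 11 (M↔F), site 24 (T↔A), site 26 (F↔R), site 35 (I↔M).
p = 5/40 = 0.125000.
d = −ln(1 − 0.125000) = −ln(0.875000) = 0.1335.

0.1335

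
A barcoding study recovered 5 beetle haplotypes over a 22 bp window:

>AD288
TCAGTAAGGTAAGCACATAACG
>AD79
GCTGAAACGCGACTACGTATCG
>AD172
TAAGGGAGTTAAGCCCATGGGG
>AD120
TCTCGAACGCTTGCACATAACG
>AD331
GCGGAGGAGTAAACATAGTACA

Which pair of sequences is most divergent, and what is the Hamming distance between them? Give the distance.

Pairwise Hamming distances:
  AD288 vs AD79: 10
  AD288 vs AD172: 8
  AD288 vs AD120: 7
  AD288 vs AD331: 11
  AD79 vs AD172: 16
  AD79 vs AD120: 9
  AD79 vs AD331: 14
  AD172 vs AD120: 13
  AD172 vs AD331: 15
  AD120 vs AD331: 15
The largest is 16, between AD79 and AD172.

16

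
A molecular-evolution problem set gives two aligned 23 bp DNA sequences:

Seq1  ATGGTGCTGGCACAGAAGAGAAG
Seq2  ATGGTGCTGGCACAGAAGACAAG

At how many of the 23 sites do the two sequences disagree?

A single mismatch occurs at site 20 (G→C).
That gives 1 mismatch out of 23 aligned sites, so the Hamming distance is 1.

1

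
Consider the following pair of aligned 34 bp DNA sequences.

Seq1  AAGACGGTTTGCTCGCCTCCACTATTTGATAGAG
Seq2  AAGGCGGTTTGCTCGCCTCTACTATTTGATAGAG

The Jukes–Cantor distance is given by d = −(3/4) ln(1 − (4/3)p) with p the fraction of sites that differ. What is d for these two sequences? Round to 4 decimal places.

Mismatches occur at site 4 (A↔G), site 20 (C↔T).
p = 2/34 = 0.058824.
d = −0.75 · ln(1 − (4/3)·0.058824) = −0.75 · ln(0.921568) = −0.75 · (-0.081679) = 0.0613.

0.0613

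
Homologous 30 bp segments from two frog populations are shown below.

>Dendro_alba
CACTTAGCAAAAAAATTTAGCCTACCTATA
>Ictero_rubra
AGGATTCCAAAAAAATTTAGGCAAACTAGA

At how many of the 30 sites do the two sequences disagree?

10

The sequences differ at positions 1 (C/A), 2 (A/G), 3 (C/G), 4 (T/A), 6 (A/T), 7 (G/C), 21 (C/G), 23 (T/A), 25 (C/A), 29 (T/G).
That gives 10 mismatches out of 30 aligned sites, so the Hamming distance is 10.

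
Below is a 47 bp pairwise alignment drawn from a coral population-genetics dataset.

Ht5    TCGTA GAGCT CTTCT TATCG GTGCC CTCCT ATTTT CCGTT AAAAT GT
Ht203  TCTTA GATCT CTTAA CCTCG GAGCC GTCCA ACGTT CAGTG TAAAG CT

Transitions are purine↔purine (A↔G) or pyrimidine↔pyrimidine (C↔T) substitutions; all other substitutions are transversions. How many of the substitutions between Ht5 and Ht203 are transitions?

2

Mismatches occur at site 3 (G/T, transversion), site 8 (G/T, transversion), site 14 (C/A, transversion), site 15 (T/A, transversion), site 16 (T/C, transition), site 17 (A/C, transversion), site 22 (T/A, transversion), site 26 (C/G, transversion), site 30 (T/A, transversion), site 32 (T/C, transition), site 33 (T/G, transversion), site 37 (C/A, transversion), site 40 (T/G, transversion), site 41 (A/T, transversion), site 45 (T/G, transversion), site 46 (G/C, transversion).
Of the 16 differences, 2 transitions and 14 transversions, so the answer is 2.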